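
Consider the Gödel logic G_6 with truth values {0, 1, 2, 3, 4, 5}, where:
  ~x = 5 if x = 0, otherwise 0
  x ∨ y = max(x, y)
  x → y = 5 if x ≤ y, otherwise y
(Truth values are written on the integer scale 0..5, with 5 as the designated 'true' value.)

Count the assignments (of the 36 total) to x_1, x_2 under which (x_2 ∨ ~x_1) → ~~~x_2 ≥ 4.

6

value 5: 6 assignments (counts)
value 0: 30 assignments
So 6 of the 36 assignments meet the threshold.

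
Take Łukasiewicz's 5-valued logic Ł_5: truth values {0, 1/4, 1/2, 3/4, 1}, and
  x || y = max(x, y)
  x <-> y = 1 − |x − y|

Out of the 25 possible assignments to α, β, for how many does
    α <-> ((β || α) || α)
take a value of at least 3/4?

19

value 1: 15 assignments (counts)
value 3/4: 4 assignments (counts)
value 1/2: 3 assignments
value 1/4: 2 assignments
value 0: 1 assignment
So 19 of the 25 assignments meet the threshold.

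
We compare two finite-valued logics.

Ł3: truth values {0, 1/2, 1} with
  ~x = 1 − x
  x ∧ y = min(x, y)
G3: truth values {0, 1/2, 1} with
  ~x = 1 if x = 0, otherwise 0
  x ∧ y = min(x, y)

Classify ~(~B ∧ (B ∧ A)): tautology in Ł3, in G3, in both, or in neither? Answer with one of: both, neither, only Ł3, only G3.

only G3

In Ł3: at A = 1/2, B = 1/2 the value is 1/2 — not a tautology.
In G3: every assignment gives 1 — tautology.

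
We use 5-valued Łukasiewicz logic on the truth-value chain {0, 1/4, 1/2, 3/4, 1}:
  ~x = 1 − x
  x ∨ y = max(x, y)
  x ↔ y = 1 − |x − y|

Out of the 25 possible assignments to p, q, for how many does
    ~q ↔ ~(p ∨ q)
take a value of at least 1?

15

value 1: 15 assignments (counts)
value 3/4: 4 assignments
value 1/2: 3 assignments
value 1/4: 2 assignments
value 0: 1 assignment
So 15 of the 25 assignments meet the threshold.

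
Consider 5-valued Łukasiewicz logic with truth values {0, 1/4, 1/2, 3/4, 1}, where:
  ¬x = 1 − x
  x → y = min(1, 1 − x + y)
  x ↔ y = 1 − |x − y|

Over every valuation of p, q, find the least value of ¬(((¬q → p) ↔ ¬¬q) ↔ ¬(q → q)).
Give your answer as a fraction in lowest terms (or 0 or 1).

0

Take p = 1, q = 0:
¬q = ¬0 = 1
¬q → p = 1 → 1 = 1
¬q = ¬0 = 1
¬¬q = ¬1 = 0
(¬q → p) ↔ ¬¬q = 1 ↔ 0 = 0
q → q = 0 → 0 = 1
¬(q → q) = ¬1 = 0
((¬q → p) ↔ ¬¬q) ↔ ¬(q → q) = 0 ↔ 0 = 1
¬(((¬q → p) ↔ ¬¬q) ↔ ¬(q → q)) = ¬1 = 0
No assignment yields a value below 0, so this is the minimum.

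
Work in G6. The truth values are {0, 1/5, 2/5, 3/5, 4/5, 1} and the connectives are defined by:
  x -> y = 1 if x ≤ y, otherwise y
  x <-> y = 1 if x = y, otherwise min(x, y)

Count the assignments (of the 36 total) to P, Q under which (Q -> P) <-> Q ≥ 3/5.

value 1: 1 assignment (counts)
value 4/5: 3 assignments (counts)
value 3/5: 5 assignments (counts)
value 2/5: 7 assignments
value 1/5: 9 assignments
value 0: 11 assignments
So 9 of the 36 assignments meet the threshold.

9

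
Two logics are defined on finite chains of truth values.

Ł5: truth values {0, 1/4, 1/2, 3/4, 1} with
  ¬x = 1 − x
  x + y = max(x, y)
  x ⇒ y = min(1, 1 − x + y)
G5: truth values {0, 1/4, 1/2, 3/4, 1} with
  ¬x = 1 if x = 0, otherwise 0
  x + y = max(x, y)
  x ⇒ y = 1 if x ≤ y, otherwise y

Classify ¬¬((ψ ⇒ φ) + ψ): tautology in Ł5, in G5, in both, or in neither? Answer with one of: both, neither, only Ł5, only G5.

only G5

In Ł5: at φ = 0, ψ = 1/4 the value is 3/4 — not a tautology.
In G5: every assignment gives 1 — tautology.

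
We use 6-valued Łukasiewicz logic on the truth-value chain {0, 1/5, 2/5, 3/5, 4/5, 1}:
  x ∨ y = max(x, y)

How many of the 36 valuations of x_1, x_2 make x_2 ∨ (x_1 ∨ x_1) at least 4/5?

20

value 1: 11 assignments (counts)
value 4/5: 9 assignments (counts)
value 3/5: 7 assignments
value 2/5: 5 assignments
value 1/5: 3 assignments
value 0: 1 assignment
So 20 of the 36 assignments meet the threshold.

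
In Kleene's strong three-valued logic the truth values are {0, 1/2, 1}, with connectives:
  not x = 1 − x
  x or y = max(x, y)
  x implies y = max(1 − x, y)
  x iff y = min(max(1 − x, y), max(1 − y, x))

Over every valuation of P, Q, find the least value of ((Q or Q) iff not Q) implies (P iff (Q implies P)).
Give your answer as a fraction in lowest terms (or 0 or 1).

1/2

Take P = 0, Q = 1/2:
Q or Q = 1/2 or 1/2 = 1/2
not Q = not 1/2 = 1/2
(Q or Q) iff not Q = 1/2 iff 1/2 = 1/2
Q implies P = 1/2 implies 0 = 1/2
P iff (Q implies P) = 0 iff 1/2 = 1/2
((Q or Q) iff not Q) implies (P iff (Q implies P)) = 1/2 implies 1/2 = 1/2
No assignment yields a value below 1/2, so this is the minimum.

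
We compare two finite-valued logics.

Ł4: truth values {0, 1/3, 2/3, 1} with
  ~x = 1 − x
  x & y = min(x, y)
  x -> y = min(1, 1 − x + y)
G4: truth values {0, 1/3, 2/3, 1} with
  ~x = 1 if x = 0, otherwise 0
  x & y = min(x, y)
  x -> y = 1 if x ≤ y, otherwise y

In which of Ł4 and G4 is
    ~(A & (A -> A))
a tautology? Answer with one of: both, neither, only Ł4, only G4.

In Ł4: at A = 1/3 the value is 2/3 — not a tautology.
In G4: at A = 1/3 the value is 0 — not a tautology.

neither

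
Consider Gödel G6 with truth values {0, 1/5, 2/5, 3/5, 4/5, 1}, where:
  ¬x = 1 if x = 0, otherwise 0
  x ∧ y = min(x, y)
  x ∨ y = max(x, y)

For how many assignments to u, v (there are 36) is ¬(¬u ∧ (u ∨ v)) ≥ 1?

31

value 1: 31 assignments (counts)
value 0: 5 assignments
So 31 of the 36 assignments meet the threshold.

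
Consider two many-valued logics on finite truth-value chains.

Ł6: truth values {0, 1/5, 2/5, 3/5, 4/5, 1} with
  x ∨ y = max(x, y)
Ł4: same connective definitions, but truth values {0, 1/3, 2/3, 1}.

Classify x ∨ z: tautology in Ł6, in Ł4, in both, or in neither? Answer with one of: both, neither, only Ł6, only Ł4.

neither

In Ł6: at x = 0, z = 0 the value is 0 — not a tautology.
In Ł4: at x = 0, z = 0 the value is 0 — not a tautology.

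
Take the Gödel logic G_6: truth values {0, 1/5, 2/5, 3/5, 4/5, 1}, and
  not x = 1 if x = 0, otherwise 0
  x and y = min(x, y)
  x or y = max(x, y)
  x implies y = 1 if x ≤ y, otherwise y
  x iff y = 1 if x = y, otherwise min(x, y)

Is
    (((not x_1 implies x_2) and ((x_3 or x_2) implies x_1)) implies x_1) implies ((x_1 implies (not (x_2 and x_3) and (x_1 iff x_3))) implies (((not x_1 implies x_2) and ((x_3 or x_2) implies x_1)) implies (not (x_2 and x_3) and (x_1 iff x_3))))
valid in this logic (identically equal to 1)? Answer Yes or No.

At x_1 = 3/5, x_2 = 2/5, x_3 = 1, for instance:
not x_1 = not 3/5 = 0
not x_1 implies x_2 = 0 implies 2/5 = 1
x_3 or x_2 = 1 or 2/5 = 1
(x_3 or x_2) implies x_1 = 1 implies 3/5 = 3/5
(not x_1 implies x_2) and ((x_3 or x_2) implies x_1) = 1 and 3/5 = 3/5
((not x_1 implies x_2) and ((x_3 or x_2) implies x_1)) implies x_1 = 3/5 implies 3/5 = 1
x_2 and x_3 = 2/5 and 1 = 2/5
not (x_2 and x_3) = not 2/5 = 0
x_1 iff x_3 = 3/5 iff 1 = 3/5
not (x_2 and x_3) and (x_1 iff x_3) = 0 and 3/5 = 0
x_1 implies (not (x_2 and x_3) and (x_1 iff x_3)) = 3/5 implies 0 = 0
((not x_1 implies x_2) and ((x_3 or x_2) implies x_1)) implies (not (x_2 and x_3) and (x_1 iff x_3)) = 3/5 implies 0 = 0
(x_1 implies (not (x_2 and x_3) and (x_1 iff x_3))) implies (((not x_1 implies x_2) and ((x_3 or x_2) implies x_1)) implies (not (x_2 and x_3) and (x_1 iff x_3))) = 0 implies 0 = 1
(((not x_1 implies x_2) and ((x_3 or x_2) implies x_1)) implies x_1) implies ((x_1 implies (not (x_2 and x_3) and (x_1 iff x_3))) implies (((not x_1 implies x_2) and ((x_3 or x_2) implies x_1)) implies (not (x_2 and x_3) and (x_1 iff x_3)))) = 1 implies 1 = 1
and checking the remaining 215 assignments likewise gives ≥ 1 in every case.

Yes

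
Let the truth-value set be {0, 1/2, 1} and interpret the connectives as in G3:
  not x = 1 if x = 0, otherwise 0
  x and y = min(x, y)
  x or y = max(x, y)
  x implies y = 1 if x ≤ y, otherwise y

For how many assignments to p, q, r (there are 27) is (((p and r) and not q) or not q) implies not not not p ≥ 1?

21

value 1: 21 assignments (counts)
value 0: 6 assignments
So 21 of the 27 assignments meet the threshold.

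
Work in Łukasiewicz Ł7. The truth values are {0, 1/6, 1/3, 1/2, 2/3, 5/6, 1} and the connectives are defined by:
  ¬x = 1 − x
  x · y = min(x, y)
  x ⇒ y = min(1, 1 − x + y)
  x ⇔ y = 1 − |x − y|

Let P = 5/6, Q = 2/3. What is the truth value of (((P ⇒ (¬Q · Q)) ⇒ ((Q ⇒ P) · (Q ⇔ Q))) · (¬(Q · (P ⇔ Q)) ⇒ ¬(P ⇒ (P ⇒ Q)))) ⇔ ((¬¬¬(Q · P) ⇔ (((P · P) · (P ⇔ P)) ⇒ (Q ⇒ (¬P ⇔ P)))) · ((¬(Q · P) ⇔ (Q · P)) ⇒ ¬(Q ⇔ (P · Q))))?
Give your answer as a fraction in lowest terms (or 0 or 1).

2/3

¬Q = ¬2/3 = 1/3
¬Q · Q = 1/3 · 2/3 = 1/3
P ⇒ (¬Q · Q) = 5/6 ⇒ 1/3 = 1/2
Q ⇒ P = 2/3 ⇒ 5/6 = 1
Q ⇔ Q = 2/3 ⇔ 2/3 = 1
(Q ⇒ P) · (Q ⇔ Q) = 1 · 1 = 1
(P ⇒ (¬Q · Q)) ⇒ ((Q ⇒ P) · (Q ⇔ Q)) = 1/2 ⇒ 1 = 1
P ⇔ Q = 5/6 ⇔ 2/3 = 5/6
Q · (P ⇔ Q) = 2/3 · 5/6 = 2/3
¬(Q · (P ⇔ Q)) = ¬2/3 = 1/3
P ⇒ Q = 5/6 ⇒ 2/3 = 5/6
P ⇒ (P ⇒ Q) = 5/6 ⇒ 5/6 = 1
¬(P ⇒ (P ⇒ Q)) = ¬1 = 0
¬(Q · (P ⇔ Q)) ⇒ ¬(P ⇒ (P ⇒ Q)) = 1/3 ⇒ 0 = 2/3
((P ⇒ (¬Q · Q)) ⇒ ((Q ⇒ P) · (Q ⇔ Q))) · (¬(Q · (P ⇔ Q)) ⇒ ¬(P ⇒ (P ⇒ Q))) = 1 · 2/3 = 2/3
Q · P = 2/3 · 5/6 = 2/3
¬(Q · P) = ¬2/3 = 1/3
¬¬(Q · P) = ¬1/3 = 2/3
¬¬¬(Q · P) = ¬2/3 = 1/3
P · P = 5/6 · 5/6 = 5/6
P ⇔ P = 5/6 ⇔ 5/6 = 1
(P · P) · (P ⇔ P) = 5/6 · 1 = 5/6
¬P = ¬5/6 = 1/6
¬P ⇔ P = 1/6 ⇔ 5/6 = 1/3
Q ⇒ (¬P ⇔ P) = 2/3 ⇒ 1/3 = 2/3
((P · P) · (P ⇔ P)) ⇒ (Q ⇒ (¬P ⇔ P)) = 5/6 ⇒ 2/3 = 5/6
¬¬¬(Q · P) ⇔ (((P · P) · (P ⇔ P)) ⇒ (Q ⇒ (¬P ⇔ P))) = 1/3 ⇔ 5/6 = 1/2
Q · P = 2/3 · 5/6 = 2/3
¬(Q · P) = ¬2/3 = 1/3
Q · P = 2/3 · 5/6 = 2/3
¬(Q · P) ⇔ (Q · P) = 1/3 ⇔ 2/3 = 2/3
P · Q = 5/6 · 2/3 = 2/3
Q ⇔ (P · Q) = 2/3 ⇔ 2/3 = 1
¬(Q ⇔ (P · Q)) = ¬1 = 0
(¬(Q · P) ⇔ (Q · P)) ⇒ ¬(Q ⇔ (P · Q)) = 2/3 ⇒ 0 = 1/3
(¬¬¬(Q · P) ⇔ (((P · P) · (P ⇔ P)) ⇒ (Q ⇒ (¬P ⇔ P)))) · ((¬(Q · P) ⇔ (Q · P)) ⇒ ¬(Q ⇔ (P · Q))) = 1/2 · 1/3 = 1/3
(((P ⇒ (¬Q · Q)) ⇒ ((Q ⇒ P) · (Q ⇔ Q))) · (¬(Q · (P ⇔ Q)) ⇒ ¬(P ⇒ (P ⇒ Q)))) ⇔ ((¬¬¬(Q · P) ⇔ (((P · P) · (P ⇔ P)) ⇒ (Q ⇒ (¬P ⇔ P)))) · ((¬(Q · P) ⇔ (Q · P)) ⇒ ¬(Q ⇔ (P · Q)))) = 2/3 ⇔ 1/3 = 2/3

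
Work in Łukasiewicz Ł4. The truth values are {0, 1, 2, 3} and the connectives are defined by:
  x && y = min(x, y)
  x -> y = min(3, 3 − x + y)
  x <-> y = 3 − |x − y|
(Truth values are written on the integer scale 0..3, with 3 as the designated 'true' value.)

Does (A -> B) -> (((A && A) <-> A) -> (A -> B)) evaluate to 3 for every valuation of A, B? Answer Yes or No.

Yes

A = 0, B = 0 ↦ 3
A = 0, B = 1 ↦ 3
A = 0, B = 2 ↦ 3
A = 0, B = 3 ↦ 3
A = 1, B = 0 ↦ 3
A = 1, B = 1 ↦ 3
A = 1, B = 2 ↦ 3
A = 1, B = 3 ↦ 3
A = 2, B = 0 ↦ 3
A = 2, B = 1 ↦ 3
A = 2, B = 2 ↦ 3
A = 2, B = 3 ↦ 3
A = 3, B = 0 ↦ 3
A = 3, B = 1 ↦ 3
A = 3, B = 2 ↦ 3
A = 3, B = 3 ↦ 3
Every assignment gives a value ≥ 3.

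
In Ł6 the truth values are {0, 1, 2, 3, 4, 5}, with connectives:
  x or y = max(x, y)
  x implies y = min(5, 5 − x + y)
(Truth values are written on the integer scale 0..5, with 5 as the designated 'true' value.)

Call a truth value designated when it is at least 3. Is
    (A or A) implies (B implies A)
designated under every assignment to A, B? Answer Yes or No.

At A = 4, B = 3, for instance:
A or A = 4 or 4 = 4
B implies A = 3 implies 4 = 5
(A or A) implies (B implies A) = 4 implies 5 = 5
and checking the remaining 35 assignments likewise gives ≥ 3 in every case.

Yes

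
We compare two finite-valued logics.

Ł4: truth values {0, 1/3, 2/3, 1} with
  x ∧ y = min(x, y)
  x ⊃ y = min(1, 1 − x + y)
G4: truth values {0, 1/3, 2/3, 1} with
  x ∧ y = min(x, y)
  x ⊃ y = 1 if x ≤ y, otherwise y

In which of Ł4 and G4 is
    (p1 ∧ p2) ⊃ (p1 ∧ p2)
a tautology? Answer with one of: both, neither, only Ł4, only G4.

both

In Ł4: every assignment gives 1 — tautology.
In G4: every assignment gives 1 — tautology.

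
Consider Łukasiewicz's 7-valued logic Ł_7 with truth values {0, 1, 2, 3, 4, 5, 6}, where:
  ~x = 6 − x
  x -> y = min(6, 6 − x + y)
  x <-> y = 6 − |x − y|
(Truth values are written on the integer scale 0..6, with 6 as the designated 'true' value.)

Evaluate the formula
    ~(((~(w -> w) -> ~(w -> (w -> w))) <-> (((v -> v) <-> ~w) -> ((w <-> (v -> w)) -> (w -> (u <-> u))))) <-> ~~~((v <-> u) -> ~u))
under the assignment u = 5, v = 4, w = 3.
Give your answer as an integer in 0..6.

2

w -> w = 3 -> 3 = 6
~(w -> w) = ~6 = 0
w -> w = 3 -> 3 = 6
w -> (w -> w) = 3 -> 6 = 6
~(w -> (w -> w)) = ~6 = 0
~(w -> w) -> ~(w -> (w -> w)) = 0 -> 0 = 6
v -> v = 4 -> 4 = 6
~w = ~3 = 3
(v -> v) <-> ~w = 6 <-> 3 = 3
v -> w = 4 -> 3 = 5
w <-> (v -> w) = 3 <-> 5 = 4
u <-> u = 5 <-> 5 = 6
w -> (u <-> u) = 3 -> 6 = 6
(w <-> (v -> w)) -> (w -> (u <-> u)) = 4 -> 6 = 6
((v -> v) <-> ~w) -> ((w <-> (v -> w)) -> (w -> (u <-> u))) = 3 -> 6 = 6
(~(w -> w) -> ~(w -> (w -> w))) <-> (((v -> v) <-> ~w) -> ((w <-> (v -> w)) -> (w -> (u <-> u)))) = 6 <-> 6 = 6
v <-> u = 4 <-> 5 = 5
~u = ~5 = 1
(v <-> u) -> ~u = 5 -> 1 = 2
~((v <-> u) -> ~u) = ~2 = 4
~~((v <-> u) -> ~u) = ~4 = 2
~~~((v <-> u) -> ~u) = ~2 = 4
((~(w -> w) -> ~(w -> (w -> w))) <-> (((v -> v) <-> ~w) -> ((w <-> (v -> w)) -> (w -> (u <-> u))))) <-> ~~~((v <-> u) -> ~u) = 6 <-> 4 = 4
~(((~(w -> w) -> ~(w -> (w -> w))) <-> (((v -> v) <-> ~w) -> ((w <-> (v -> w)) -> (w -> (u <-> u))))) <-> ~~~((v <-> u) -> ~u)) = ~4 = 2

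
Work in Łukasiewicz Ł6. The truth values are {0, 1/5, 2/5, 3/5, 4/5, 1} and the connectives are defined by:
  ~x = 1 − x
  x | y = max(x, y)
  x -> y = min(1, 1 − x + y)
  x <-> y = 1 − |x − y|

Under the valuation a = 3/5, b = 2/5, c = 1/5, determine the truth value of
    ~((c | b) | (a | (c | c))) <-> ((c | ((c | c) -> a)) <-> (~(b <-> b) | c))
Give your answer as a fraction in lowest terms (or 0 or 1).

c | b = 1/5 | 2/5 = 2/5
c | c = 1/5 | 1/5 = 1/5
a | (c | c) = 3/5 | 1/5 = 3/5
(c | b) | (a | (c | c)) = 2/5 | 3/5 = 3/5
~((c | b) | (a | (c | c))) = ~3/5 = 2/5
c | c = 1/5 | 1/5 = 1/5
(c | c) -> a = 1/5 -> 3/5 = 1
c | ((c | c) -> a) = 1/5 | 1 = 1
b <-> b = 2/5 <-> 2/5 = 1
~(b <-> b) = ~1 = 0
~(b <-> b) | c = 0 | 1/5 = 1/5
(c | ((c | c) -> a)) <-> (~(b <-> b) | c) = 1 <-> 1/5 = 1/5
~((c | b) | (a | (c | c))) <-> ((c | ((c | c) -> a)) <-> (~(b <-> b) | c)) = 2/5 <-> 1/5 = 4/5

4/5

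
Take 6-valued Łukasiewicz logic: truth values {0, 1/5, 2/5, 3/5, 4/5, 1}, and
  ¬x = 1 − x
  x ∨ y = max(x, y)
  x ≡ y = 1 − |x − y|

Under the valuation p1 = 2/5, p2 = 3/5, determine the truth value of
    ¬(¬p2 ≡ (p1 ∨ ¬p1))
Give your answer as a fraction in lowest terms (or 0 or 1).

¬p2 = ¬3/5 = 2/5
¬p1 = ¬2/5 = 3/5
p1 ∨ ¬p1 = 2/5 ∨ 3/5 = 3/5
¬p2 ≡ (p1 ∨ ¬p1) = 2/5 ≡ 3/5 = 4/5
¬(¬p2 ≡ (p1 ∨ ¬p1)) = ¬4/5 = 1/5

1/5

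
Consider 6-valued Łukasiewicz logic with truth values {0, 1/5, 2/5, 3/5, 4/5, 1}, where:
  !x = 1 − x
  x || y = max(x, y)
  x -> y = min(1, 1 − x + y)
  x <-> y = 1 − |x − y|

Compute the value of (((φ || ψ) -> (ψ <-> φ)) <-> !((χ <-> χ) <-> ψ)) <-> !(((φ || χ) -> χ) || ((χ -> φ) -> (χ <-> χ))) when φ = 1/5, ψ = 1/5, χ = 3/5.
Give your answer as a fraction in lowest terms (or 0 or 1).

φ || ψ = 1/5 || 1/5 = 1/5
ψ <-> φ = 1/5 <-> 1/5 = 1
(φ || ψ) -> (ψ <-> φ) = 1/5 -> 1 = 1
χ <-> χ = 3/5 <-> 3/5 = 1
(χ <-> χ) <-> ψ = 1 <-> 1/5 = 1/5
!((χ <-> χ) <-> ψ) = !1/5 = 4/5
((φ || ψ) -> (ψ <-> φ)) <-> !((χ <-> χ) <-> ψ) = 1 <-> 4/5 = 4/5
φ || χ = 1/5 || 3/5 = 3/5
(φ || χ) -> χ = 3/5 -> 3/5 = 1
χ -> φ = 3/5 -> 1/5 = 3/5
χ <-> χ = 3/5 <-> 3/5 = 1
(χ -> φ) -> (χ <-> χ) = 3/5 -> 1 = 1
((φ || χ) -> χ) || ((χ -> φ) -> (χ <-> χ)) = 1 || 1 = 1
!(((φ || χ) -> χ) || ((χ -> φ) -> (χ <-> χ))) = !1 = 0
(((φ || ψ) -> (ψ <-> φ)) <-> !((χ <-> χ) <-> ψ)) <-> !(((φ || χ) -> χ) || ((χ -> φ) -> (χ <-> χ))) = 4/5 <-> 0 = 1/5

1/5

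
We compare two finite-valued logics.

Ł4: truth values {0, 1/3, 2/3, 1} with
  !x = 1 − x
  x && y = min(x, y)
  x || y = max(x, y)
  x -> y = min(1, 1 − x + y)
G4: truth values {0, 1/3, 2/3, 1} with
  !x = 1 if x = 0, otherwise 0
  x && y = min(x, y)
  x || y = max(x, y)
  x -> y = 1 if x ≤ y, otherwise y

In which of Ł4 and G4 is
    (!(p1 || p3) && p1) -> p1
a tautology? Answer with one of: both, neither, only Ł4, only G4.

both

In Ł4: every assignment gives 1 — tautology.
In G4: every assignment gives 1 — tautology.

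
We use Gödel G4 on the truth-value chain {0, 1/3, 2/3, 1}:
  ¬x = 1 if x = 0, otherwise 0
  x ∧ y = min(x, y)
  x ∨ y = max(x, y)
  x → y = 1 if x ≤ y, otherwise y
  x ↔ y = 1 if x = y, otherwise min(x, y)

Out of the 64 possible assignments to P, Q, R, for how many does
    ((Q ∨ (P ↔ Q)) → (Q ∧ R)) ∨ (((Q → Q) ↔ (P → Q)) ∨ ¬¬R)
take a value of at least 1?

value 1: 61 assignments (counts)
value 2/3: 1 assignment
value 1/3: 2 assignments
So 61 of the 64 assignments meet the threshold.

61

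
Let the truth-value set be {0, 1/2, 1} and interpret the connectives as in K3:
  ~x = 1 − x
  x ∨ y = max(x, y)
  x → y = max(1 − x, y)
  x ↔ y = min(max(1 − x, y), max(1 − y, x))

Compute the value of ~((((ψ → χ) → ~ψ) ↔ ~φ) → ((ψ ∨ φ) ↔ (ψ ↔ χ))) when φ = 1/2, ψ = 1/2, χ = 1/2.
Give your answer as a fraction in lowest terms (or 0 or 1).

ψ → χ = 1/2 → 1/2 = 1/2
~ψ = ~1/2 = 1/2
(ψ → χ) → ~ψ = 1/2 → 1/2 = 1/2
~φ = ~1/2 = 1/2
((ψ → χ) → ~ψ) ↔ ~φ = 1/2 ↔ 1/2 = 1/2
ψ ∨ φ = 1/2 ∨ 1/2 = 1/2
ψ ↔ χ = 1/2 ↔ 1/2 = 1/2
(ψ ∨ φ) ↔ (ψ ↔ χ) = 1/2 ↔ 1/2 = 1/2
(((ψ → χ) → ~ψ) ↔ ~φ) → ((ψ ∨ φ) ↔ (ψ ↔ χ)) = 1/2 → 1/2 = 1/2
~((((ψ → χ) → ~ψ) ↔ ~φ) → ((ψ ∨ φ) ↔ (ψ ↔ χ))) = ~1/2 = 1/2

1/2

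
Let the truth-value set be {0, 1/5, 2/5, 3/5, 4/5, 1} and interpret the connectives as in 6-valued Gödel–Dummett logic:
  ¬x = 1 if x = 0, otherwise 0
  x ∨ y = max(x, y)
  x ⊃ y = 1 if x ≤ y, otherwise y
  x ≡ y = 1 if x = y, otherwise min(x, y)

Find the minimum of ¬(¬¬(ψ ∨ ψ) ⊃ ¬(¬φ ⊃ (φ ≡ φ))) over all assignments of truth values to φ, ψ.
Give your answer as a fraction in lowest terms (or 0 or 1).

0

Take φ = 0, ψ = 0:
ψ ∨ ψ = 0 ∨ 0 = 0
¬(ψ ∨ ψ) = ¬0 = 1
¬¬(ψ ∨ ψ) = ¬1 = 0
¬φ = ¬0 = 1
φ ≡ φ = 0 ≡ 0 = 1
¬φ ⊃ (φ ≡ φ) = 1 ⊃ 1 = 1
¬(¬φ ⊃ (φ ≡ φ)) = ¬1 = 0
¬¬(ψ ∨ ψ) ⊃ ¬(¬φ ⊃ (φ ≡ φ)) = 0 ⊃ 0 = 1
¬(¬¬(ψ ∨ ψ) ⊃ ¬(¬φ ⊃ (φ ≡ φ))) = ¬1 = 0
No assignment yields a value below 0, so this is the minimum.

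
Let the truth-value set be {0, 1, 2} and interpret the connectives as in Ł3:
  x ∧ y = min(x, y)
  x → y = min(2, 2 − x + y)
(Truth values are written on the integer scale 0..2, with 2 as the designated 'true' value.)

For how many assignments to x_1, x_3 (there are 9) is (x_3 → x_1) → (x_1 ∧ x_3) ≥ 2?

x_1 = 0, x_3 = 0 ↦ 0  <
x_1 = 0, x_3 = 1 ↦ 1  <
x_1 = 0, x_3 = 2 ↦ 2  ≥
x_1 = 1, x_3 = 0 ↦ 0  <
x_1 = 1, x_3 = 1 ↦ 1  <
x_1 = 1, x_3 = 2 ↦ 2  ≥
x_1 = 2, x_3 = 0 ↦ 0  <
x_1 = 2, x_3 = 1 ↦ 1  <
x_1 = 2, x_3 = 2 ↦ 2  ≥
So 3 of the 9 assignments meet the threshold.

3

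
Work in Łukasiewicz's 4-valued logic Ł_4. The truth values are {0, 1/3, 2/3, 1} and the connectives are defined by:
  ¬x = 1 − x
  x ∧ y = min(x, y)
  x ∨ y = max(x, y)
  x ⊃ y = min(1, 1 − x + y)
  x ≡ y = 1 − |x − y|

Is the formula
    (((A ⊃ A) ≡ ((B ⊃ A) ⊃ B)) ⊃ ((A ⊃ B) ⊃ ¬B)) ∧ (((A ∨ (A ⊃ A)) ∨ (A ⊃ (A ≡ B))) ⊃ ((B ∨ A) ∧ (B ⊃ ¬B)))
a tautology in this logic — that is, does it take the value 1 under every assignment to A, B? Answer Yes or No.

No

Counterexample: take A = 0, B = 0.
A ⊃ A = 0 ⊃ 0 = 1
B ⊃ A = 0 ⊃ 0 = 1
(B ⊃ A) ⊃ B = 1 ⊃ 0 = 0
(A ⊃ A) ≡ ((B ⊃ A) ⊃ B) = 1 ≡ 0 = 0
A ⊃ B = 0 ⊃ 0 = 1
¬B = ¬0 = 1
(A ⊃ B) ⊃ ¬B = 1 ⊃ 1 = 1
((A ⊃ A) ≡ ((B ⊃ A) ⊃ B)) ⊃ ((A ⊃ B) ⊃ ¬B) = 0 ⊃ 1 = 1
A ⊃ A = 0 ⊃ 0 = 1
A ∨ (A ⊃ A) = 0 ∨ 1 = 1
A ≡ B = 0 ≡ 0 = 1
A ⊃ (A ≡ B) = 0 ⊃ 1 = 1
(A ∨ (A ⊃ A)) ∨ (A ⊃ (A ≡ B)) = 1 ∨ 1 = 1
B ∨ A = 0 ∨ 0 = 0
¬B = ¬0 = 1
B ⊃ ¬B = 0 ⊃ 1 = 1
(B ∨ A) ∧ (B ⊃ ¬B) = 0 ∧ 1 = 0
((A ∨ (A ⊃ A)) ∨ (A ⊃ (A ≡ B))) ⊃ ((B ∨ A) ∧ (B ⊃ ¬B)) = 1 ⊃ 0 = 0
(((A ⊃ A) ≡ ((B ⊃ A) ⊃ B)) ⊃ ((A ⊃ B) ⊃ ¬B)) ∧ (((A ∨ (A ⊃ A)) ∨ (A ⊃ (A ≡ B))) ⊃ ((B ∨ A) ∧ (B ⊃ ¬B))) = 1 ∧ 0 = 0
This gives 0 ≠ 1.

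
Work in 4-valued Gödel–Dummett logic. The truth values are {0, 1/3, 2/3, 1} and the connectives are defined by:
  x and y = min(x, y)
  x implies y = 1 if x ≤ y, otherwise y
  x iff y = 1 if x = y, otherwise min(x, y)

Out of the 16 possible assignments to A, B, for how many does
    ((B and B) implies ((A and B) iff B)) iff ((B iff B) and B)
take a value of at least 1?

1

A = 0, B = 0 ↦ 0  <
A = 0, B = 1/3 ↦ 0  <
A = 0, B = 2/3 ↦ 0  <
A = 0, B = 1 ↦ 0  <
A = 1/3, B = 0 ↦ 0  <
A = 1/3, B = 1/3 ↦ 1/3  <
A = 1/3, B = 2/3 ↦ 1/3  <
A = 1/3, B = 1 ↦ 1/3  <
A = 2/3, B = 0 ↦ 0  <
A = 2/3, B = 1/3 ↦ 1/3  <
A = 2/3, B = 2/3 ↦ 2/3  <
A = 2/3, B = 1 ↦ 2/3  <
A = 1, B = 0 ↦ 0  <
A = 1, B = 1/3 ↦ 1/3  <
A = 1, B = 2/3 ↦ 2/3  <
A = 1, B = 1 ↦ 1  ≥
So 1 of the 16 assignments meets the threshold.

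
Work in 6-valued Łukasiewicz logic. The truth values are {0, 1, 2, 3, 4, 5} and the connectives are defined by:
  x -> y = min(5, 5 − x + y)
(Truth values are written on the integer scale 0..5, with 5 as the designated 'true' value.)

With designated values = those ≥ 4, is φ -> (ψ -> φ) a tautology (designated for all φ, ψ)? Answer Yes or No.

At φ = 5, ψ = 2, for instance:
ψ -> φ = 2 -> 5 = 5
φ -> (ψ -> φ) = 5 -> 5 = 5
and checking the remaining 35 assignments likewise gives ≥ 4 in every case.

Yes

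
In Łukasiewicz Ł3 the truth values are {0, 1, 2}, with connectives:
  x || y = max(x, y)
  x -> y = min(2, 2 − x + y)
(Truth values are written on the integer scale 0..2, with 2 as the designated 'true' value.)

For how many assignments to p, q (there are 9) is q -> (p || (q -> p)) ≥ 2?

7

p = 0, q = 0 ↦ 2  ≥
p = 0, q = 1 ↦ 2  ≥
p = 0, q = 2 ↦ 0  <
p = 1, q = 0 ↦ 2  ≥
p = 1, q = 1 ↦ 2  ≥
p = 1, q = 2 ↦ 1  <
p = 2, q = 0 ↦ 2  ≥
p = 2, q = 1 ↦ 2  ≥
p = 2, q = 2 ↦ 2  ≥
So 7 of the 9 assignments meet the threshold.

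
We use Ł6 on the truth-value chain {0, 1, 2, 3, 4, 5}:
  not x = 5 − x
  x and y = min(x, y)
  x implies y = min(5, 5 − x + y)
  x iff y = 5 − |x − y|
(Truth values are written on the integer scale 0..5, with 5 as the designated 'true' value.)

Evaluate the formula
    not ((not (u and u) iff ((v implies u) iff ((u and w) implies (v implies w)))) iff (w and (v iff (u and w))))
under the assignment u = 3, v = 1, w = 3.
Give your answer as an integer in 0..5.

u and u = 3 and 3 = 3
not (u and u) = not 3 = 2
v implies u = 1 implies 3 = 5
u and w = 3 and 3 = 3
v implies w = 1 implies 3 = 5
(u and w) implies (v implies w) = 3 implies 5 = 5
(v implies u) iff ((u and w) implies (v implies w)) = 5 iff 5 = 5
not (u and u) iff ((v implies u) iff ((u and w) implies (v implies w))) = 2 iff 5 = 2
u and w = 3 and 3 = 3
v iff (u and w) = 1 iff 3 = 3
w and (v iff (u and w)) = 3 and 3 = 3
(not (u and u) iff ((v implies u) iff ((u and w) implies (v implies w)))) iff (w and (v iff (u and w))) = 2 iff 3 = 4
not ((not (u and u) iff ((v implies u) iff ((u and w) implies (v implies w)))) iff (w and (v iff (u and w)))) = not 4 = 1

1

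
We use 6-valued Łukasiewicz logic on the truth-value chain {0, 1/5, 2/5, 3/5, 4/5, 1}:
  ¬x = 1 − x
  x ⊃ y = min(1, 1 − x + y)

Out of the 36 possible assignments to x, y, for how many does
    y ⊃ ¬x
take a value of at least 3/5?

30

value 1: 21 assignments (counts)
value 4/5: 5 assignments (counts)
value 3/5: 4 assignments (counts)
value 2/5: 3 assignments
value 1/5: 2 assignments
value 0: 1 assignment
So 30 of the 36 assignments meet the threshold.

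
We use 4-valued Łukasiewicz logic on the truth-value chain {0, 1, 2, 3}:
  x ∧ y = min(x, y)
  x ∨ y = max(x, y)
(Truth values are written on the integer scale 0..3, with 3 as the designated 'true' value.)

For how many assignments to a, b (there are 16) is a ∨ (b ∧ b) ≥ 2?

a = 0, b = 0 ↦ 0  <
a = 0, b = 1 ↦ 1  <
a = 0, b = 2 ↦ 2  ≥
a = 0, b = 3 ↦ 3  ≥
a = 1, b = 0 ↦ 1  <
a = 1, b = 1 ↦ 1  <
a = 1, b = 2 ↦ 2  ≥
a = 1, b = 3 ↦ 3  ≥
a = 2, b = 0 ↦ 2  ≥
a = 2, b = 1 ↦ 2  ≥
a = 2, b = 2 ↦ 2  ≥
a = 2, b = 3 ↦ 3  ≥
a = 3, b = 0 ↦ 3  ≥
a = 3, b = 1 ↦ 3  ≥
a = 3, b = 2 ↦ 3  ≥
a = 3, b = 3 ↦ 3  ≥
So 12 of the 16 assignments meet the threshold.

12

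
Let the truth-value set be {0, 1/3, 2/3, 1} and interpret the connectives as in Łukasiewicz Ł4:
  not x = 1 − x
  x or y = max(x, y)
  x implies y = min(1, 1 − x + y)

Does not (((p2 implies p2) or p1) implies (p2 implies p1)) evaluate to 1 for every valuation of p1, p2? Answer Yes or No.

Counterexample: take p1 = 0, p2 = 0.
p2 implies p2 = 0 implies 0 = 1
(p2 implies p2) or p1 = 1 or 0 = 1
p2 implies p1 = 0 implies 0 = 1
((p2 implies p2) or p1) implies (p2 implies p1) = 1 implies 1 = 1
not (((p2 implies p2) or p1) implies (p2 implies p1)) = not 1 = 0
This gives 0 ≠ 1.

No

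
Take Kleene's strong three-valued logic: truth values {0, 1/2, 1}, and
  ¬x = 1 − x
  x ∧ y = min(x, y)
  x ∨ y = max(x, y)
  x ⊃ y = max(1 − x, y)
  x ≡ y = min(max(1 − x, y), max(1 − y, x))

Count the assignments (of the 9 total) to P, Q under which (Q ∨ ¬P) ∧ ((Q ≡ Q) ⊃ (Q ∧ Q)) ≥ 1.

P = 0, Q = 0 ↦ 0  <
P = 0, Q = 1/2 ↦ 1/2  <
P = 0, Q = 1 ↦ 1  ≥
P = 1/2, Q = 0 ↦ 0  <
P = 1/2, Q = 1/2 ↦ 1/2  <
P = 1/2, Q = 1 ↦ 1  ≥
P = 1, Q = 0 ↦ 0  <
P = 1, Q = 1/2 ↦ 1/2  <
P = 1, Q = 1 ↦ 1  ≥
So 3 of the 9 assignments meet the threshold.

3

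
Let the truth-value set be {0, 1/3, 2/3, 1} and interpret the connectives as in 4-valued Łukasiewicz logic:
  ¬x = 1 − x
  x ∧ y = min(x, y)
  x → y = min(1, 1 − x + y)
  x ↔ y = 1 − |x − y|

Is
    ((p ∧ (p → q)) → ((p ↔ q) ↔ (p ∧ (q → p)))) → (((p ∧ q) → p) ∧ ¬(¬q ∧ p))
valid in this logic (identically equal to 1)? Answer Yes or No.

No

Counterexample: take p = 1/3, q = 0.
p → q = 1/3 → 0 = 2/3
p ∧ (p → q) = 1/3 ∧ 2/3 = 1/3
p ↔ q = 1/3 ↔ 0 = 2/3
q → p = 0 → 1/3 = 1
p ∧ (q → p) = 1/3 ∧ 1 = 1/3
(p ↔ q) ↔ (p ∧ (q → p)) = 2/3 ↔ 1/3 = 2/3
(p ∧ (p → q)) → ((p ↔ q) ↔ (p ∧ (q → p))) = 1/3 → 2/3 = 1
p ∧ q = 1/3 ∧ 0 = 0
(p ∧ q) → p = 0 → 1/3 = 1
¬q = ¬0 = 1
¬q ∧ p = 1 ∧ 1/3 = 1/3
¬(¬q ∧ p) = ¬1/3 = 2/3
((p ∧ q) → p) ∧ ¬(¬q ∧ p) = 1 ∧ 2/3 = 2/3
((p ∧ (p → q)) → ((p ↔ q) ↔ (p ∧ (q → p)))) → (((p ∧ q) → p) ∧ ¬(¬q ∧ p)) = 1 → 2/3 = 2/3
This gives 2/3 ≠ 1.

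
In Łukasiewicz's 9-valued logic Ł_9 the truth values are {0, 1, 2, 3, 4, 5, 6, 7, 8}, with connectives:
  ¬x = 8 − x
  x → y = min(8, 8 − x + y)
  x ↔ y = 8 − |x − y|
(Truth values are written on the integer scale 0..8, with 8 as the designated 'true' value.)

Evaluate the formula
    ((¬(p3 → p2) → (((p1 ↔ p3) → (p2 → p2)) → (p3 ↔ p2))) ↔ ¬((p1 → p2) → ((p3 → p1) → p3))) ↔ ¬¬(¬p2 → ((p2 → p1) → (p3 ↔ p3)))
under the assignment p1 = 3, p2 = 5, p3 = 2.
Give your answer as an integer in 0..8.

6

p3 → p2 = 2 → 5 = 8
¬(p3 → p2) = ¬8 = 0
p1 ↔ p3 = 3 ↔ 2 = 7
p2 → p2 = 5 → 5 = 8
(p1 ↔ p3) → (p2 → p2) = 7 → 8 = 8
p3 ↔ p2 = 2 ↔ 5 = 5
((p1 ↔ p3) → (p2 → p2)) → (p3 ↔ p2) = 8 → 5 = 5
¬(p3 → p2) → (((p1 ↔ p3) → (p2 → p2)) → (p3 ↔ p2)) = 0 → 5 = 8
p1 → p2 = 3 → 5 = 8
p3 → p1 = 2 → 3 = 8
(p3 → p1) → p3 = 8 → 2 = 2
(p1 → p2) → ((p3 → p1) → p3) = 8 → 2 = 2
¬((p1 → p2) → ((p3 → p1) → p3)) = ¬2 = 6
(¬(p3 → p2) → (((p1 ↔ p3) → (p2 → p2)) → (p3 ↔ p2))) ↔ ¬((p1 → p2) → ((p3 → p1) → p3)) = 8 ↔ 6 = 6
¬p2 = ¬5 = 3
p2 → p1 = 5 → 3 = 6
p3 ↔ p3 = 2 ↔ 2 = 8
(p2 → p1) → (p3 ↔ p3) = 6 → 8 = 8
¬p2 → ((p2 → p1) → (p3 ↔ p3)) = 3 → 8 = 8
¬(¬p2 → ((p2 → p1) → (p3 ↔ p3))) = ¬8 = 0
¬¬(¬p2 → ((p2 → p1) → (p3 ↔ p3))) = ¬0 = 8
((¬(p3 → p2) → (((p1 ↔ p3) → (p2 → p2)) → (p3 ↔ p2))) ↔ ¬((p1 → p2) → ((p3 → p1) → p3))) ↔ ¬¬(¬p2 → ((p2 → p1) → (p3 ↔ p3))) = 6 ↔ 8 = 6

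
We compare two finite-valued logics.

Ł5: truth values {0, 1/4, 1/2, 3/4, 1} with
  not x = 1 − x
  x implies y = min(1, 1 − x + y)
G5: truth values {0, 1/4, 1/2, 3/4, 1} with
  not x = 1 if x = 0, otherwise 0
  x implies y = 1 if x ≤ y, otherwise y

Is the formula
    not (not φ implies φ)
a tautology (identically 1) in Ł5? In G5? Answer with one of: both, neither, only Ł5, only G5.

neither

In Ł5: at φ = 1/4 the value is 1/2 — not a tautology.
In G5: at φ = 1/4 the value is 0 — not a tautology.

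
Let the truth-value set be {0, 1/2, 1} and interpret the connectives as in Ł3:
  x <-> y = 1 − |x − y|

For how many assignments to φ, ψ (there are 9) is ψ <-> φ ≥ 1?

φ = 0, ψ = 0 ↦ 1  ≥
φ = 0, ψ = 1/2 ↦ 1/2  <
φ = 0, ψ = 1 ↦ 0  <
φ = 1/2, ψ = 0 ↦ 1/2  <
φ = 1/2, ψ = 1/2 ↦ 1  ≥
φ = 1/2, ψ = 1 ↦ 1/2  <
φ = 1, ψ = 0 ↦ 0  <
φ = 1, ψ = 1/2 ↦ 1/2  <
φ = 1, ψ = 1 ↦ 1  ≥
So 3 of the 9 assignments meet the threshold.

3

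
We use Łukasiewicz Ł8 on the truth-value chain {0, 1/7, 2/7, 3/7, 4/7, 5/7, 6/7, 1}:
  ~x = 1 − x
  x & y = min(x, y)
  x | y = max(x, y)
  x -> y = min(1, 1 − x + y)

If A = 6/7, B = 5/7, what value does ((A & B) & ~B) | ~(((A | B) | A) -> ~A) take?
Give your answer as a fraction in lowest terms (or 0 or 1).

A & B = 6/7 & 5/7 = 5/7
~B = ~5/7 = 2/7
(A & B) & ~B = 5/7 & 2/7 = 2/7
A | B = 6/7 | 5/7 = 6/7
(A | B) | A = 6/7 | 6/7 = 6/7
~A = ~6/7 = 1/7
((A | B) | A) -> ~A = 6/7 -> 1/7 = 2/7
~(((A | B) | A) -> ~A) = ~2/7 = 5/7
((A & B) & ~B) | ~(((A | B) | A) -> ~A) = 2/7 | 5/7 = 5/7

5/7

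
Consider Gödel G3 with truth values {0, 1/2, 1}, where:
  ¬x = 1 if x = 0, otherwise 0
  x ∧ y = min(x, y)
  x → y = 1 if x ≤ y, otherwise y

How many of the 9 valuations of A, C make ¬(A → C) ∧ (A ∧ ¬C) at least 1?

A = 0, C = 0 ↦ 0  <
A = 0, C = 1/2 ↦ 0  <
A = 0, C = 1 ↦ 0  <
A = 1/2, C = 0 ↦ 1/2  <
A = 1/2, C = 1/2 ↦ 0  <
A = 1/2, C = 1 ↦ 0  <
A = 1, C = 0 ↦ 1  ≥
A = 1, C = 1/2 ↦ 0  <
A = 1, C = 1 ↦ 0  <
So 1 of the 9 assignments meets the threshold.

1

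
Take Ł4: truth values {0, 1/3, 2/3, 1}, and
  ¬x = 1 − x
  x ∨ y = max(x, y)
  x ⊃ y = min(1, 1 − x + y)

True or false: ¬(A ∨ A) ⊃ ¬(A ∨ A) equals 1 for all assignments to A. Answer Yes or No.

Yes

A = 0 ↦ 1
A = 1/3 ↦ 1
A = 2/3 ↦ 1
A = 1 ↦ 1
Every assignment gives a value ≥ 1.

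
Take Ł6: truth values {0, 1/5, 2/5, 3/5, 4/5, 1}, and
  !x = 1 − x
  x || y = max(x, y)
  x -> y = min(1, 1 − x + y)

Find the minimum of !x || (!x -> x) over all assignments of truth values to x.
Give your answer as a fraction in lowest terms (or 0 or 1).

4/5

Take x = 1/5:
!x = !1/5 = 4/5
!x = !1/5 = 4/5
!x -> x = 4/5 -> 1/5 = 2/5
!x || (!x -> x) = 4/5 || 2/5 = 4/5
No assignment yields a value below 4/5, so this is the minimum.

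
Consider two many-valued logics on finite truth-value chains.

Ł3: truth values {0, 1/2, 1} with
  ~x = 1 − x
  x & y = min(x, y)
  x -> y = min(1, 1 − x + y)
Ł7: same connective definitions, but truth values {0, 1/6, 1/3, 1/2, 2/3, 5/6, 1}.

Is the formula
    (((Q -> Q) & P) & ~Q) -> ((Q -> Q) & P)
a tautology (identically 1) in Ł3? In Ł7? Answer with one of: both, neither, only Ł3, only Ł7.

both

In Ł3: every assignment gives 1 — tautology.
In Ł7: every assignment gives 1 — tautology.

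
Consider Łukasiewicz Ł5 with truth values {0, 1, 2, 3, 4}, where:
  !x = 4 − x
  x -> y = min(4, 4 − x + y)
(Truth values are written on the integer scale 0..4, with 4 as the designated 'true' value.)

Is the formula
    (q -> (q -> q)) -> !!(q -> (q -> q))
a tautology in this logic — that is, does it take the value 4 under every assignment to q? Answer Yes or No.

q = 0 ↦ 4
q = 1 ↦ 4
q = 2 ↦ 4
q = 3 ↦ 4
q = 4 ↦ 4
Every assignment gives a value ≥ 4.

Yes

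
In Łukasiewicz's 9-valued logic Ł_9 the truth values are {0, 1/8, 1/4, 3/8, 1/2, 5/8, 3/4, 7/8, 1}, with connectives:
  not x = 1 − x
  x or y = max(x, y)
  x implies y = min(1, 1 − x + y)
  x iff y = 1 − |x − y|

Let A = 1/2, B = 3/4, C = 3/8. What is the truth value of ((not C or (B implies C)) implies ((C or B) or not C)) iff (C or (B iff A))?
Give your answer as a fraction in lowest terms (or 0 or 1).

not C = not 3/8 = 5/8
B implies C = 3/4 implies 3/8 = 5/8
not C or (B implies C) = 5/8 or 5/8 = 5/8
C or B = 3/8 or 3/4 = 3/4
not C = not 3/8 = 5/8
(C or B) or not C = 3/4 or 5/8 = 3/4
(not C or (B implies C)) implies ((C or B) or not C) = 5/8 implies 3/4 = 1
B iff A = 3/4 iff 1/2 = 3/4
C or (B iff A) = 3/8 or 3/4 = 3/4
((not C or (B implies C)) implies ((C or B) or not C)) iff (C or (B iff A)) = 1 iff 3/4 = 3/4

3/4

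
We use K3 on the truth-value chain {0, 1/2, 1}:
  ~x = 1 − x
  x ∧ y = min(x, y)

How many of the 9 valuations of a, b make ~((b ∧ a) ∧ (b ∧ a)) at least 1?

5

a = 0, b = 0 ↦ 1  ≥
a = 0, b = 1/2 ↦ 1  ≥
a = 0, b = 1 ↦ 1  ≥
a = 1/2, b = 0 ↦ 1  ≥
a = 1/2, b = 1/2 ↦ 1/2  <
a = 1/2, b = 1 ↦ 1/2  <
a = 1, b = 0 ↦ 1  ≥
a = 1, b = 1/2 ↦ 1/2  <
a = 1, b = 1 ↦ 0  <
So 5 of the 9 assignments meet the threshold.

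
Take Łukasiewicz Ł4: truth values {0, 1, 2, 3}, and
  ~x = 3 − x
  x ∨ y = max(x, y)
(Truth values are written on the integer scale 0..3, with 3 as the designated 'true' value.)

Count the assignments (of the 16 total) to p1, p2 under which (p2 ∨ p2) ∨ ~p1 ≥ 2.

12

p1 = 0, p2 = 0 ↦ 3  ≥
p1 = 0, p2 = 1 ↦ 3  ≥
p1 = 0, p2 = 2 ↦ 3  ≥
p1 = 0, p2 = 3 ↦ 3  ≥
p1 = 1, p2 = 0 ↦ 2  ≥
p1 = 1, p2 = 1 ↦ 2  ≥
p1 = 1, p2 = 2 ↦ 2  ≥
p1 = 1, p2 = 3 ↦ 3  ≥
p1 = 2, p2 = 0 ↦ 1  <
p1 = 2, p2 = 1 ↦ 1  <
p1 = 2, p2 = 2 ↦ 2  ≥
p1 = 2, p2 = 3 ↦ 3  ≥
p1 = 3, p2 = 0 ↦ 0  <
p1 = 3, p2 = 1 ↦ 1  <
p1 = 3, p2 = 2 ↦ 2  ≥
p1 = 3, p2 = 3 ↦ 3  ≥
So 12 of the 16 assignments meet the threshold.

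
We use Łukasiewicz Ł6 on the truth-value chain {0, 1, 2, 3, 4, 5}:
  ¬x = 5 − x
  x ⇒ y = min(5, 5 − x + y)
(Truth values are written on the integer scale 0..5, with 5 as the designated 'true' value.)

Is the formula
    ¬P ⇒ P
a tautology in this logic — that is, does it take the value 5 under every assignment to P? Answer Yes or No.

Counterexample: take P = 0.
¬P = ¬0 = 5
¬P ⇒ P = 5 ⇒ 0 = 0
This gives 0 ≠ 5.

No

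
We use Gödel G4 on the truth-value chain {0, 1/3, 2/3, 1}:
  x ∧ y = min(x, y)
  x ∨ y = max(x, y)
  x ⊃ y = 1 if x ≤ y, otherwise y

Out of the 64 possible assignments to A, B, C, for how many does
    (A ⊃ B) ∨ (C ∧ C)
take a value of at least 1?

value 1: 46 assignments (counts)
value 2/3: 8 assignments
value 1/3: 7 assignments
value 0: 3 assignments
So 46 of the 64 assignments meet the threshold.

46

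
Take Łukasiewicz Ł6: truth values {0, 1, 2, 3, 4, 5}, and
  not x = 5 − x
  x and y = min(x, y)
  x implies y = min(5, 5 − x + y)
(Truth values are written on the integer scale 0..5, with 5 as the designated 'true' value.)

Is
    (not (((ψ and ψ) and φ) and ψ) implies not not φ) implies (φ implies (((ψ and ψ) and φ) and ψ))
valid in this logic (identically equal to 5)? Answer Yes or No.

No

Counterexample: take φ = 3, ψ = 0.
ψ and ψ = 0 and 0 = 0
(ψ and ψ) and φ = 0 and 3 = 0
((ψ and ψ) and φ) and ψ = 0 and 0 = 0
not (((ψ and ψ) and φ) and ψ) = not 0 = 5
not φ = not 3 = 2
not not φ = not 2 = 3
not (((ψ and ψ) and φ) and ψ) implies not not φ = 5 implies 3 = 3
ψ and ψ = 0 and 0 = 0
(ψ and ψ) and φ = 0 and 3 = 0
((ψ and ψ) and φ) and ψ = 0 and 0 = 0
φ implies (((ψ and ψ) and φ) and ψ) = 3 implies 0 = 2
(not (((ψ and ψ) and φ) and ψ) implies not not φ) implies (φ implies (((ψ and ψ) and φ) and ψ)) = 3 implies 2 = 4
This gives 4 ≠ 5.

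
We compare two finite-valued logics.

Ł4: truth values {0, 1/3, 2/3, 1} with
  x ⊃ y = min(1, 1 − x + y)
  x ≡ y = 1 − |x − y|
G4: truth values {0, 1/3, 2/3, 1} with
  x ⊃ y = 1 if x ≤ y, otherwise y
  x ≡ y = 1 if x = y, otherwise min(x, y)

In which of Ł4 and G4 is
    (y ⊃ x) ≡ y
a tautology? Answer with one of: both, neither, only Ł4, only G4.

In Ł4: at x = 0, y = 0 the value is 0 — not a tautology.
In G4: at x = 0, y = 0 the value is 0 — not a tautology.

neither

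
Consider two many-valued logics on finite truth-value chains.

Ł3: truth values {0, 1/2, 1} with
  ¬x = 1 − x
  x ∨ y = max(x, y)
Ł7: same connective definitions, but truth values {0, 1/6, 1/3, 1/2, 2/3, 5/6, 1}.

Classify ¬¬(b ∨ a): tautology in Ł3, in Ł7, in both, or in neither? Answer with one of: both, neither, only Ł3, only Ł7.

neither

In Ł3: at a = 0, b = 0 the value is 0 — not a tautology.
In Ł7: at a = 0, b = 0 the value is 0 — not a tautology.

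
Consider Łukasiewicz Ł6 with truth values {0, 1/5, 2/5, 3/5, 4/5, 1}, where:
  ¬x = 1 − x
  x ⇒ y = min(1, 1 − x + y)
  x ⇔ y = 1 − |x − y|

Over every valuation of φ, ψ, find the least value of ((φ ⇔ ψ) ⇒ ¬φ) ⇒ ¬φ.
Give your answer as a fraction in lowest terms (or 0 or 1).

Take φ = 1, ψ = 0:
φ ⇔ ψ = 1 ⇔ 0 = 0
¬φ = ¬1 = 0
(φ ⇔ ψ) ⇒ ¬φ = 0 ⇒ 0 = 1
¬φ = ¬1 = 0
((φ ⇔ ψ) ⇒ ¬φ) ⇒ ¬φ = 1 ⇒ 0 = 0
No assignment yields a value below 0, so this is the minimum.

0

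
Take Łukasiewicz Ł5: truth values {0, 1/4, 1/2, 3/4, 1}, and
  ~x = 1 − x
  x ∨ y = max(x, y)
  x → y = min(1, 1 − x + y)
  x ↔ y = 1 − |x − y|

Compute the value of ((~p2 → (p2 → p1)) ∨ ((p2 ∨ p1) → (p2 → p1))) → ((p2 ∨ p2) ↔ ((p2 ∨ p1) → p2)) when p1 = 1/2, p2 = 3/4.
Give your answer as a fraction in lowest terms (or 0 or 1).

3/4

~p2 = ~3/4 = 1/4
p2 → p1 = 3/4 → 1/2 = 3/4
~p2 → (p2 → p1) = 1/4 → 3/4 = 1
p2 ∨ p1 = 3/4 ∨ 1/2 = 3/4
p2 → p1 = 3/4 → 1/2 = 3/4
(p2 ∨ p1) → (p2 → p1) = 3/4 → 3/4 = 1
(~p2 → (p2 → p1)) ∨ ((p2 ∨ p1) → (p2 → p1)) = 1 ∨ 1 = 1
p2 ∨ p2 = 3/4 ∨ 3/4 = 3/4
p2 ∨ p1 = 3/4 ∨ 1/2 = 3/4
(p2 ∨ p1) → p2 = 3/4 → 3/4 = 1
(p2 ∨ p2) ↔ ((p2 ∨ p1) → p2) = 3/4 ↔ 1 = 3/4
((~p2 → (p2 → p1)) ∨ ((p2 ∨ p1) → (p2 → p1))) → ((p2 ∨ p2) ↔ ((p2 ∨ p1) → p2)) = 1 → 3/4 = 3/4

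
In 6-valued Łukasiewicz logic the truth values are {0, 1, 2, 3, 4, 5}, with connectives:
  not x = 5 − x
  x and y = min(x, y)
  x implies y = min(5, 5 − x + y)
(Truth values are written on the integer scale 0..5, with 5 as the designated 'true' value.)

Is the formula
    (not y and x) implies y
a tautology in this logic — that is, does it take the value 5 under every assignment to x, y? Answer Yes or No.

No

Counterexample: take x = 1, y = 0.
not y = not 0 = 5
not y and x = 5 and 1 = 1
(not y and x) implies y = 1 implies 0 = 4
This gives 4 ≠ 5.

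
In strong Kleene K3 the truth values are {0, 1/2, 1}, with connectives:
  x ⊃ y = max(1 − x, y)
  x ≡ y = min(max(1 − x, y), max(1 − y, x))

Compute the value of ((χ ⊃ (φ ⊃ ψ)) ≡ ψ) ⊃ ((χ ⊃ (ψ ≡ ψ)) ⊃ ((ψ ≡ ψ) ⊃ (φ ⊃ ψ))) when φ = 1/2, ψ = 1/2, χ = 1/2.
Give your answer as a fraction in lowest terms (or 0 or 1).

φ ⊃ ψ = 1/2 ⊃ 1/2 = 1/2
χ ⊃ (φ ⊃ ψ) = 1/2 ⊃ 1/2 = 1/2
(χ ⊃ (φ ⊃ ψ)) ≡ ψ = 1/2 ≡ 1/2 = 1/2
ψ ≡ ψ = 1/2 ≡ 1/2 = 1/2
χ ⊃ (ψ ≡ ψ) = 1/2 ⊃ 1/2 = 1/2
ψ ≡ ψ = 1/2 ≡ 1/2 = 1/2
φ ⊃ ψ = 1/2 ⊃ 1/2 = 1/2
(ψ ≡ ψ) ⊃ (φ ⊃ ψ) = 1/2 ⊃ 1/2 = 1/2
(χ ⊃ (ψ ≡ ψ)) ⊃ ((ψ ≡ ψ) ⊃ (φ ⊃ ψ)) = 1/2 ⊃ 1/2 = 1/2
((χ ⊃ (φ ⊃ ψ)) ≡ ψ) ⊃ ((χ ⊃ (ψ ≡ ψ)) ⊃ ((ψ ≡ ψ) ⊃ (φ ⊃ ψ))) = 1/2 ⊃ 1/2 = 1/2

1/2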